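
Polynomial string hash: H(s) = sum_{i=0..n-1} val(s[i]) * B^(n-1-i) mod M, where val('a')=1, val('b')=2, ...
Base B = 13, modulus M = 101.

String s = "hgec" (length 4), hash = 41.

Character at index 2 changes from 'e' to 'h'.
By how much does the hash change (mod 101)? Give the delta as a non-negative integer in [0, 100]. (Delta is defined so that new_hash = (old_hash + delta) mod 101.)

Answer: 39

Derivation:
Delta formula: (val(new) - val(old)) * B^(n-1-k) mod M
  val('h') - val('e') = 8 - 5 = 3
  B^(n-1-k) = 13^1 mod 101 = 13
  Delta = 3 * 13 mod 101 = 39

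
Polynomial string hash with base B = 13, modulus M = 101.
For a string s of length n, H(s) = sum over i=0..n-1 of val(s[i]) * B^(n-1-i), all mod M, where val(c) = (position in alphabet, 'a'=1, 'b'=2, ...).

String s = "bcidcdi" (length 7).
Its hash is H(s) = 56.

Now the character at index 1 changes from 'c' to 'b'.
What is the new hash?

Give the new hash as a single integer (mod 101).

Answer: 39

Derivation:
val('c') = 3, val('b') = 2
Position k = 1, exponent = n-1-k = 5
B^5 mod M = 13^5 mod 101 = 17
Delta = (2 - 3) * 17 mod 101 = 84
New hash = (56 + 84) mod 101 = 39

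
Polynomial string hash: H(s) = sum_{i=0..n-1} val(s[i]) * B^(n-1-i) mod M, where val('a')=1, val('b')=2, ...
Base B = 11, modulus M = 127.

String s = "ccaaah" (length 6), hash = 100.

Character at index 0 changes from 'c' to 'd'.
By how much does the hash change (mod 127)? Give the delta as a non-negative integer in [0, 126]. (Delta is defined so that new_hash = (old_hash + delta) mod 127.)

Delta formula: (val(new) - val(old)) * B^(n-1-k) mod M
  val('d') - val('c') = 4 - 3 = 1
  B^(n-1-k) = 11^5 mod 127 = 15
  Delta = 1 * 15 mod 127 = 15

Answer: 15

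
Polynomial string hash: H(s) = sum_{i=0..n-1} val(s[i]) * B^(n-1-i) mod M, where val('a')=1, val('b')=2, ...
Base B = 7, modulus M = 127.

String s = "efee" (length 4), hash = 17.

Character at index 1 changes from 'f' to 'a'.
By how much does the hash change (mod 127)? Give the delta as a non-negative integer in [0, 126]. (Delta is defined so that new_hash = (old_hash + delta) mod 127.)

Delta formula: (val(new) - val(old)) * B^(n-1-k) mod M
  val('a') - val('f') = 1 - 6 = -5
  B^(n-1-k) = 7^2 mod 127 = 49
  Delta = -5 * 49 mod 127 = 9

Answer: 9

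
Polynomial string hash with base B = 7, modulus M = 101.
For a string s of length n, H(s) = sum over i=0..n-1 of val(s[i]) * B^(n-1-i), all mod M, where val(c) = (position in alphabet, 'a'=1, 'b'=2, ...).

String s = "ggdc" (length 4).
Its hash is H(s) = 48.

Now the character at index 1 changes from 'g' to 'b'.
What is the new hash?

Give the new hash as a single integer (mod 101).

Answer: 5

Derivation:
val('g') = 7, val('b') = 2
Position k = 1, exponent = n-1-k = 2
B^2 mod M = 7^2 mod 101 = 49
Delta = (2 - 7) * 49 mod 101 = 58
New hash = (48 + 58) mod 101 = 5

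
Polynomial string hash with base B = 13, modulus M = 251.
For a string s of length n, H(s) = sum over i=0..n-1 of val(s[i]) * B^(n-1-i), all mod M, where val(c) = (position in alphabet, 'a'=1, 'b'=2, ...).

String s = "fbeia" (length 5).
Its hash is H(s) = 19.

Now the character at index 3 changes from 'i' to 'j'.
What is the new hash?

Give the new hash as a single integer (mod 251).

val('i') = 9, val('j') = 10
Position k = 3, exponent = n-1-k = 1
B^1 mod M = 13^1 mod 251 = 13
Delta = (10 - 9) * 13 mod 251 = 13
New hash = (19 + 13) mod 251 = 32

Answer: 32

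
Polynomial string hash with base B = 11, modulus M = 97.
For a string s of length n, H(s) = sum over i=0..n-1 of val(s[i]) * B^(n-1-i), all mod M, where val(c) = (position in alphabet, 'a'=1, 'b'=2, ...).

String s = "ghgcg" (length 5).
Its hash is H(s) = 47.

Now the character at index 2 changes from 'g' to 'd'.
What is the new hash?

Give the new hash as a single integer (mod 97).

Answer: 72

Derivation:
val('g') = 7, val('d') = 4
Position k = 2, exponent = n-1-k = 2
B^2 mod M = 11^2 mod 97 = 24
Delta = (4 - 7) * 24 mod 97 = 25
New hash = (47 + 25) mod 97 = 72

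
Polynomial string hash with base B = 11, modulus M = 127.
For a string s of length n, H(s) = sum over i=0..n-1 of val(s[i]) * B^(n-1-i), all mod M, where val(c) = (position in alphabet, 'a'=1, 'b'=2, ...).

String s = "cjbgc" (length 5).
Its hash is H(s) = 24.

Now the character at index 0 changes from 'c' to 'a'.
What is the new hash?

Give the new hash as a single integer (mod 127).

val('c') = 3, val('a') = 1
Position k = 0, exponent = n-1-k = 4
B^4 mod M = 11^4 mod 127 = 36
Delta = (1 - 3) * 36 mod 127 = 55
New hash = (24 + 55) mod 127 = 79

Answer: 79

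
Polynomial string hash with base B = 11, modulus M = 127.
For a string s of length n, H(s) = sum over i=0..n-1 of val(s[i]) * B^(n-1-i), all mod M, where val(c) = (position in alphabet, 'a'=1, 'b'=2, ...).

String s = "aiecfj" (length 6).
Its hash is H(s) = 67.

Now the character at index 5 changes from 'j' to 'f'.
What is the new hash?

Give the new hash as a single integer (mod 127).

val('j') = 10, val('f') = 6
Position k = 5, exponent = n-1-k = 0
B^0 mod M = 11^0 mod 127 = 1
Delta = (6 - 10) * 1 mod 127 = 123
New hash = (67 + 123) mod 127 = 63

Answer: 63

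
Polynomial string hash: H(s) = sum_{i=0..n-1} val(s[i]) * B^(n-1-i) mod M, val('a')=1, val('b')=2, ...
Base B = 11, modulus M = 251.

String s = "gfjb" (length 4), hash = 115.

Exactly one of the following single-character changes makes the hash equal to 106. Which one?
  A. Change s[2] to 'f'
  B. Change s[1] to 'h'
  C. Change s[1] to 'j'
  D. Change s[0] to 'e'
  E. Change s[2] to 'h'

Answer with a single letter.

Answer: B

Derivation:
Option A: s[2]='j'->'f', delta=(6-10)*11^1 mod 251 = 207, hash=115+207 mod 251 = 71
Option B: s[1]='f'->'h', delta=(8-6)*11^2 mod 251 = 242, hash=115+242 mod 251 = 106 <-- target
Option C: s[1]='f'->'j', delta=(10-6)*11^2 mod 251 = 233, hash=115+233 mod 251 = 97
Option D: s[0]='g'->'e', delta=(5-7)*11^3 mod 251 = 99, hash=115+99 mod 251 = 214
Option E: s[2]='j'->'h', delta=(8-10)*11^1 mod 251 = 229, hash=115+229 mod 251 = 93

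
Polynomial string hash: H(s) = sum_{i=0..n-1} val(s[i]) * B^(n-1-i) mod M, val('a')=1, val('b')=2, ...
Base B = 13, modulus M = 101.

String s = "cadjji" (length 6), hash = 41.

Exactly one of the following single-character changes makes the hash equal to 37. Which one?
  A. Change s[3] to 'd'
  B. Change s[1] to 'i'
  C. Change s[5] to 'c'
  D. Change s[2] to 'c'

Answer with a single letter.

Answer: A

Derivation:
Option A: s[3]='j'->'d', delta=(4-10)*13^2 mod 101 = 97, hash=41+97 mod 101 = 37 <-- target
Option B: s[1]='a'->'i', delta=(9-1)*13^4 mod 101 = 26, hash=41+26 mod 101 = 67
Option C: s[5]='i'->'c', delta=(3-9)*13^0 mod 101 = 95, hash=41+95 mod 101 = 35
Option D: s[2]='d'->'c', delta=(3-4)*13^3 mod 101 = 25, hash=41+25 mod 101 = 66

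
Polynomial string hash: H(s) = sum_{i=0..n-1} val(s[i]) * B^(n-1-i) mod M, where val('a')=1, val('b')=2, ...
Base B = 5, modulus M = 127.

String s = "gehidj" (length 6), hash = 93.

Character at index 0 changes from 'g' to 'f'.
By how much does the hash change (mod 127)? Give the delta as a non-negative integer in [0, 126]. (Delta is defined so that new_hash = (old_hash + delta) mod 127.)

Delta formula: (val(new) - val(old)) * B^(n-1-k) mod M
  val('f') - val('g') = 6 - 7 = -1
  B^(n-1-k) = 5^5 mod 127 = 77
  Delta = -1 * 77 mod 127 = 50

Answer: 50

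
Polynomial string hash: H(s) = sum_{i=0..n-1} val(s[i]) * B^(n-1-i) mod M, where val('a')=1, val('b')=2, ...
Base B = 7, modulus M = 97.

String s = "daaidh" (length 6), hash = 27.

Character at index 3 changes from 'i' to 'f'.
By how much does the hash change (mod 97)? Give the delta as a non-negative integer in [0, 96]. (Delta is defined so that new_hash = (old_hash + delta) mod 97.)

Answer: 47

Derivation:
Delta formula: (val(new) - val(old)) * B^(n-1-k) mod M
  val('f') - val('i') = 6 - 9 = -3
  B^(n-1-k) = 7^2 mod 97 = 49
  Delta = -3 * 49 mod 97 = 47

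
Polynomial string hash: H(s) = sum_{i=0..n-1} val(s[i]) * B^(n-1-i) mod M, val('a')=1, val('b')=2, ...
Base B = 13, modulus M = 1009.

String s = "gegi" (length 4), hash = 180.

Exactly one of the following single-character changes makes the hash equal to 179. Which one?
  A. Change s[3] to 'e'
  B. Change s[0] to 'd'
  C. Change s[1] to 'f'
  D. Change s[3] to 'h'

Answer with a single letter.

Option A: s[3]='i'->'e', delta=(5-9)*13^0 mod 1009 = 1005, hash=180+1005 mod 1009 = 176
Option B: s[0]='g'->'d', delta=(4-7)*13^3 mod 1009 = 472, hash=180+472 mod 1009 = 652
Option C: s[1]='e'->'f', delta=(6-5)*13^2 mod 1009 = 169, hash=180+169 mod 1009 = 349
Option D: s[3]='i'->'h', delta=(8-9)*13^0 mod 1009 = 1008, hash=180+1008 mod 1009 = 179 <-- target

Answer: D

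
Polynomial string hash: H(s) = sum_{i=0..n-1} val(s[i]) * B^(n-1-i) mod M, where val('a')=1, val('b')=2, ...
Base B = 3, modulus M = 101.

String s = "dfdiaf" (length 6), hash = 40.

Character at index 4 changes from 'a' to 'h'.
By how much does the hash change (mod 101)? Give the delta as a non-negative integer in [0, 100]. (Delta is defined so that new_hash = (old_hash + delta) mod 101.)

Answer: 21

Derivation:
Delta formula: (val(new) - val(old)) * B^(n-1-k) mod M
  val('h') - val('a') = 8 - 1 = 7
  B^(n-1-k) = 3^1 mod 101 = 3
  Delta = 7 * 3 mod 101 = 21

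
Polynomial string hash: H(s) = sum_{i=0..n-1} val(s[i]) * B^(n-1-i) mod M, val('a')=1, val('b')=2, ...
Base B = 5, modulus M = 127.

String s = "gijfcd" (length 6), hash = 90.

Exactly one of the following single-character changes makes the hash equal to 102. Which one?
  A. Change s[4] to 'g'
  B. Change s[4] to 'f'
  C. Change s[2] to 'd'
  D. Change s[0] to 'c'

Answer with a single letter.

Answer: C

Derivation:
Option A: s[4]='c'->'g', delta=(7-3)*5^1 mod 127 = 20, hash=90+20 mod 127 = 110
Option B: s[4]='c'->'f', delta=(6-3)*5^1 mod 127 = 15, hash=90+15 mod 127 = 105
Option C: s[2]='j'->'d', delta=(4-10)*5^3 mod 127 = 12, hash=90+12 mod 127 = 102 <-- target
Option D: s[0]='g'->'c', delta=(3-7)*5^5 mod 127 = 73, hash=90+73 mod 127 = 36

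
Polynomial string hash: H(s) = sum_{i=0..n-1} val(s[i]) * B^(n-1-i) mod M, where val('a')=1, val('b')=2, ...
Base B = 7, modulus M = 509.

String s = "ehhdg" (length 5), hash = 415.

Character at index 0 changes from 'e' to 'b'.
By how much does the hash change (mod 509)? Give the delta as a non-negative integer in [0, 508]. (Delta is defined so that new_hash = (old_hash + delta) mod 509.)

Delta formula: (val(new) - val(old)) * B^(n-1-k) mod M
  val('b') - val('e') = 2 - 5 = -3
  B^(n-1-k) = 7^4 mod 509 = 365
  Delta = -3 * 365 mod 509 = 432

Answer: 432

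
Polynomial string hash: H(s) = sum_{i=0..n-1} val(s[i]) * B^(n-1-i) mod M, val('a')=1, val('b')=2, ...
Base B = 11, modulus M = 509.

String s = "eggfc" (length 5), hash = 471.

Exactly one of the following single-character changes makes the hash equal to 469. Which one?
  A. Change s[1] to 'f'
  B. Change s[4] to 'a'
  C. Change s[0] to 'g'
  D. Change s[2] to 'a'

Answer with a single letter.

Option A: s[1]='g'->'f', delta=(6-7)*11^3 mod 509 = 196, hash=471+196 mod 509 = 158
Option B: s[4]='c'->'a', delta=(1-3)*11^0 mod 509 = 507, hash=471+507 mod 509 = 469 <-- target
Option C: s[0]='e'->'g', delta=(7-5)*11^4 mod 509 = 269, hash=471+269 mod 509 = 231
Option D: s[2]='g'->'a', delta=(1-7)*11^2 mod 509 = 292, hash=471+292 mod 509 = 254

Answer: B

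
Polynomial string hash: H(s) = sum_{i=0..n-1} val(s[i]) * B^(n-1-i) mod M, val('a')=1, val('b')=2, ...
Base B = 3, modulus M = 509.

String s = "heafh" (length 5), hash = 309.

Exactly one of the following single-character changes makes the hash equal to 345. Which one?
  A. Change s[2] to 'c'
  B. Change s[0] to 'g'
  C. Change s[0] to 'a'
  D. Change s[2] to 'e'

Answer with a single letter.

Option A: s[2]='a'->'c', delta=(3-1)*3^2 mod 509 = 18, hash=309+18 mod 509 = 327
Option B: s[0]='h'->'g', delta=(7-8)*3^4 mod 509 = 428, hash=309+428 mod 509 = 228
Option C: s[0]='h'->'a', delta=(1-8)*3^4 mod 509 = 451, hash=309+451 mod 509 = 251
Option D: s[2]='a'->'e', delta=(5-1)*3^2 mod 509 = 36, hash=309+36 mod 509 = 345 <-- target

Answer: D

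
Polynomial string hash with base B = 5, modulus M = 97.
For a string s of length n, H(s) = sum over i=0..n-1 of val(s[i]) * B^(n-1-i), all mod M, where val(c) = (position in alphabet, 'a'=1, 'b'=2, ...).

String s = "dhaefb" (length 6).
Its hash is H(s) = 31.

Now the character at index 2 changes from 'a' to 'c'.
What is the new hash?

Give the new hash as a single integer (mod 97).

Answer: 87

Derivation:
val('a') = 1, val('c') = 3
Position k = 2, exponent = n-1-k = 3
B^3 mod M = 5^3 mod 97 = 28
Delta = (3 - 1) * 28 mod 97 = 56
New hash = (31 + 56) mod 97 = 87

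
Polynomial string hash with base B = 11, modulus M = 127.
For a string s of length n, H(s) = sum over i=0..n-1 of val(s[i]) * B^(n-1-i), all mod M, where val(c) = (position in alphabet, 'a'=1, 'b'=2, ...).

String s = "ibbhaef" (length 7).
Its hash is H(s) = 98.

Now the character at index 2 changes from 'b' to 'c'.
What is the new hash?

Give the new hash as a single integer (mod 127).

Answer: 7

Derivation:
val('b') = 2, val('c') = 3
Position k = 2, exponent = n-1-k = 4
B^4 mod M = 11^4 mod 127 = 36
Delta = (3 - 2) * 36 mod 127 = 36
New hash = (98 + 36) mod 127 = 7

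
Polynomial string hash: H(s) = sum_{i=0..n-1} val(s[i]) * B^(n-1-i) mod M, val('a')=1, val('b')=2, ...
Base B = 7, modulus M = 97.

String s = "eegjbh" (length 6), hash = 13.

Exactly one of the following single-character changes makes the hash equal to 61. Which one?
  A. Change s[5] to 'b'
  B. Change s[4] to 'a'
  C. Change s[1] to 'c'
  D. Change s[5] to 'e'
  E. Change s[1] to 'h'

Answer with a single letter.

Answer: C

Derivation:
Option A: s[5]='h'->'b', delta=(2-8)*7^0 mod 97 = 91, hash=13+91 mod 97 = 7
Option B: s[4]='b'->'a', delta=(1-2)*7^1 mod 97 = 90, hash=13+90 mod 97 = 6
Option C: s[1]='e'->'c', delta=(3-5)*7^4 mod 97 = 48, hash=13+48 mod 97 = 61 <-- target
Option D: s[5]='h'->'e', delta=(5-8)*7^0 mod 97 = 94, hash=13+94 mod 97 = 10
Option E: s[1]='e'->'h', delta=(8-5)*7^4 mod 97 = 25, hash=13+25 mod 97 = 38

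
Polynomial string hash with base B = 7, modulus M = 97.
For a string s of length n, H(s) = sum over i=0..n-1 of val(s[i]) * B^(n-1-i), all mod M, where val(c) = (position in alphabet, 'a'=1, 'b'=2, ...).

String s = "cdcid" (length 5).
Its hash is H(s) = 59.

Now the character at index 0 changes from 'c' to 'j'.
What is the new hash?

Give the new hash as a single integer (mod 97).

val('c') = 3, val('j') = 10
Position k = 0, exponent = n-1-k = 4
B^4 mod M = 7^4 mod 97 = 73
Delta = (10 - 3) * 73 mod 97 = 26
New hash = (59 + 26) mod 97 = 85

Answer: 85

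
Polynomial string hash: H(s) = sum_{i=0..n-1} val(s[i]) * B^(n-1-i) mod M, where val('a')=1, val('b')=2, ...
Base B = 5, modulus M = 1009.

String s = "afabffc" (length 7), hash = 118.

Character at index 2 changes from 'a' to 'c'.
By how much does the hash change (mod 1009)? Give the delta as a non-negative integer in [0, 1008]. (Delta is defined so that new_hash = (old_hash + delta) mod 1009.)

Delta formula: (val(new) - val(old)) * B^(n-1-k) mod M
  val('c') - val('a') = 3 - 1 = 2
  B^(n-1-k) = 5^4 mod 1009 = 625
  Delta = 2 * 625 mod 1009 = 241

Answer: 241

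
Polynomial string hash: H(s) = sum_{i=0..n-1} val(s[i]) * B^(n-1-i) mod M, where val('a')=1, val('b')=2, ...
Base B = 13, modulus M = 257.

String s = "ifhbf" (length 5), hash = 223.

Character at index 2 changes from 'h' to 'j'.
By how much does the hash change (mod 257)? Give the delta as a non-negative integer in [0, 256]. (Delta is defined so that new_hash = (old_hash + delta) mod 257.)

Answer: 81

Derivation:
Delta formula: (val(new) - val(old)) * B^(n-1-k) mod M
  val('j') - val('h') = 10 - 8 = 2
  B^(n-1-k) = 13^2 mod 257 = 169
  Delta = 2 * 169 mod 257 = 81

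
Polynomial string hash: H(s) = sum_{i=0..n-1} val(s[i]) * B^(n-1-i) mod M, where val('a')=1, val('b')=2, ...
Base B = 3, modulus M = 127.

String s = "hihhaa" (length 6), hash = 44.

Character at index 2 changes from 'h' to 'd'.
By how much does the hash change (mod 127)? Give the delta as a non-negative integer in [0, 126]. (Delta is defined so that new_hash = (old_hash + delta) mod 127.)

Delta formula: (val(new) - val(old)) * B^(n-1-k) mod M
  val('d') - val('h') = 4 - 8 = -4
  B^(n-1-k) = 3^3 mod 127 = 27
  Delta = -4 * 27 mod 127 = 19

Answer: 19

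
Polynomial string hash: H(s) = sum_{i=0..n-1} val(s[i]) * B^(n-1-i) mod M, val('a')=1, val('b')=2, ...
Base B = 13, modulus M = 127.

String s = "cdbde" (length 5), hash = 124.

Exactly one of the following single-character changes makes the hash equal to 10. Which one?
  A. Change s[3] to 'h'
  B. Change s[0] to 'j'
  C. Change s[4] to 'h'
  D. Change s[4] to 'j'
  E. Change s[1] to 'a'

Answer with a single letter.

Option A: s[3]='d'->'h', delta=(8-4)*13^1 mod 127 = 52, hash=124+52 mod 127 = 49
Option B: s[0]='c'->'j', delta=(10-3)*13^4 mod 127 = 29, hash=124+29 mod 127 = 26
Option C: s[4]='e'->'h', delta=(8-5)*13^0 mod 127 = 3, hash=124+3 mod 127 = 0
Option D: s[4]='e'->'j', delta=(10-5)*13^0 mod 127 = 5, hash=124+5 mod 127 = 2
Option E: s[1]='d'->'a', delta=(1-4)*13^3 mod 127 = 13, hash=124+13 mod 127 = 10 <-- target

Answer: E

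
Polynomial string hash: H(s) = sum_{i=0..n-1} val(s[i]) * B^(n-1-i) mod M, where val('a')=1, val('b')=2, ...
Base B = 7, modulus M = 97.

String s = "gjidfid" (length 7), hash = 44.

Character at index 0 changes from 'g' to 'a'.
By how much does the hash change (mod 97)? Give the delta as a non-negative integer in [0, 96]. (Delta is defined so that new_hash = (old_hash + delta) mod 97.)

Delta formula: (val(new) - val(old)) * B^(n-1-k) mod M
  val('a') - val('g') = 1 - 7 = -6
  B^(n-1-k) = 7^6 mod 97 = 85
  Delta = -6 * 85 mod 97 = 72

Answer: 72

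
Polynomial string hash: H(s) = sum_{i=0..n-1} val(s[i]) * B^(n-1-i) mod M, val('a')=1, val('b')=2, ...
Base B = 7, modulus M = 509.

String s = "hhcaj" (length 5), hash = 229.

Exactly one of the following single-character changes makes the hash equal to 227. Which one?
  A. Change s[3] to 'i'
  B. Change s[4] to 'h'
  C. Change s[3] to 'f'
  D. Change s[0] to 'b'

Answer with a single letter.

Option A: s[3]='a'->'i', delta=(9-1)*7^1 mod 509 = 56, hash=229+56 mod 509 = 285
Option B: s[4]='j'->'h', delta=(8-10)*7^0 mod 509 = 507, hash=229+507 mod 509 = 227 <-- target
Option C: s[3]='a'->'f', delta=(6-1)*7^1 mod 509 = 35, hash=229+35 mod 509 = 264
Option D: s[0]='h'->'b', delta=(2-8)*7^4 mod 509 = 355, hash=229+355 mod 509 = 75

Answer: B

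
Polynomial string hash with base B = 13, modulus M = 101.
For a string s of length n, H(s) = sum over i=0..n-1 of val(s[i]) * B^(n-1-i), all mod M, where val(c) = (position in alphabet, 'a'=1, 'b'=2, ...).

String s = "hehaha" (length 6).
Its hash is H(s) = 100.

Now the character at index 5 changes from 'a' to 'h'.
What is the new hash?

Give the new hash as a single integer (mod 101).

val('a') = 1, val('h') = 8
Position k = 5, exponent = n-1-k = 0
B^0 mod M = 13^0 mod 101 = 1
Delta = (8 - 1) * 1 mod 101 = 7
New hash = (100 + 7) mod 101 = 6

Answer: 6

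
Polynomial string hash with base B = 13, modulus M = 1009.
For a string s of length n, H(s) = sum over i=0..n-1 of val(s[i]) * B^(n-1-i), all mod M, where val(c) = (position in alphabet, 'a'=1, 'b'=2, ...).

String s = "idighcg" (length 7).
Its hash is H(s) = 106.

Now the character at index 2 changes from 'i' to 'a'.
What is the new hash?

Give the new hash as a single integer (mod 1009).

Answer: 661

Derivation:
val('i') = 9, val('a') = 1
Position k = 2, exponent = n-1-k = 4
B^4 mod M = 13^4 mod 1009 = 309
Delta = (1 - 9) * 309 mod 1009 = 555
New hash = (106 + 555) mod 1009 = 661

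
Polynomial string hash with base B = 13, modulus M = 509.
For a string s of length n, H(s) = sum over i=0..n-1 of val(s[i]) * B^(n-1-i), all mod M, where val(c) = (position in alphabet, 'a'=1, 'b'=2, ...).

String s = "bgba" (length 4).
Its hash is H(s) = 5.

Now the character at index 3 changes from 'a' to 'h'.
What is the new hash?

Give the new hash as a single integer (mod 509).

val('a') = 1, val('h') = 8
Position k = 3, exponent = n-1-k = 0
B^0 mod M = 13^0 mod 509 = 1
Delta = (8 - 1) * 1 mod 509 = 7
New hash = (5 + 7) mod 509 = 12

Answer: 12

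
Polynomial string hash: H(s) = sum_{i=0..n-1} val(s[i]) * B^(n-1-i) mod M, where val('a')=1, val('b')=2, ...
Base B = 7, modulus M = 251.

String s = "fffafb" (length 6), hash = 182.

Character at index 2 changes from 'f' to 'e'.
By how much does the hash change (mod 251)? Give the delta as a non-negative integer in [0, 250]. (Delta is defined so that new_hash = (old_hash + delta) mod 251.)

Answer: 159

Derivation:
Delta formula: (val(new) - val(old)) * B^(n-1-k) mod M
  val('e') - val('f') = 5 - 6 = -1
  B^(n-1-k) = 7^3 mod 251 = 92
  Delta = -1 * 92 mod 251 = 159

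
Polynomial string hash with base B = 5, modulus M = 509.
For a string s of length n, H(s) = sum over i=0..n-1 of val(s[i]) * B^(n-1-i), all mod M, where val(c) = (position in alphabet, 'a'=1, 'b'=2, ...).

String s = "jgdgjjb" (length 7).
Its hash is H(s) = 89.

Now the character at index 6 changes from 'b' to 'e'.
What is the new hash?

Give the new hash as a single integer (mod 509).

Answer: 92

Derivation:
val('b') = 2, val('e') = 5
Position k = 6, exponent = n-1-k = 0
B^0 mod M = 5^0 mod 509 = 1
Delta = (5 - 2) * 1 mod 509 = 3
New hash = (89 + 3) mod 509 = 92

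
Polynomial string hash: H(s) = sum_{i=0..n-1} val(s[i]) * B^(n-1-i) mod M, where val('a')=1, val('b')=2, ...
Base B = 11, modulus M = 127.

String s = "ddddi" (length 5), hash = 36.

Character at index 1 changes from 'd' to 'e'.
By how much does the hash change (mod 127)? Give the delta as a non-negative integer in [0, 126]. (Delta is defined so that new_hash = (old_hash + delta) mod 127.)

Delta formula: (val(new) - val(old)) * B^(n-1-k) mod M
  val('e') - val('d') = 5 - 4 = 1
  B^(n-1-k) = 11^3 mod 127 = 61
  Delta = 1 * 61 mod 127 = 61

Answer: 61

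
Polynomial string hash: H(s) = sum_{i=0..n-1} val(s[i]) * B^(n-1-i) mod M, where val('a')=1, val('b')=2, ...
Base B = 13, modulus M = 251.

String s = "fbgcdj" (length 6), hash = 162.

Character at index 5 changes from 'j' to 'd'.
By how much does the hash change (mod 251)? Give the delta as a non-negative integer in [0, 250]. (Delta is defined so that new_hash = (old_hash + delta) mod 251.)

Delta formula: (val(new) - val(old)) * B^(n-1-k) mod M
  val('d') - val('j') = 4 - 10 = -6
  B^(n-1-k) = 13^0 mod 251 = 1
  Delta = -6 * 1 mod 251 = 245

Answer: 245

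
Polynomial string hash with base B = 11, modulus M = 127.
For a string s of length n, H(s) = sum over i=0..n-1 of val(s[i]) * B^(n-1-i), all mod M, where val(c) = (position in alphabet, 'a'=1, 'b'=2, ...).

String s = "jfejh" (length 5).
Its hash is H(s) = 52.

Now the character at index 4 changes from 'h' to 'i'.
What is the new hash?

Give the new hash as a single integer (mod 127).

Answer: 53

Derivation:
val('h') = 8, val('i') = 9
Position k = 4, exponent = n-1-k = 0
B^0 mod M = 11^0 mod 127 = 1
Delta = (9 - 8) * 1 mod 127 = 1
New hash = (52 + 1) mod 127 = 53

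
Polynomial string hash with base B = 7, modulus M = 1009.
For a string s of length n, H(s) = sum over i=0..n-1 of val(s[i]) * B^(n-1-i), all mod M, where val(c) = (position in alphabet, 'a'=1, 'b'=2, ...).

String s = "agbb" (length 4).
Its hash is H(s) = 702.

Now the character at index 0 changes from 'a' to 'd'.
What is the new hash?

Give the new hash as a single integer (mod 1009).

val('a') = 1, val('d') = 4
Position k = 0, exponent = n-1-k = 3
B^3 mod M = 7^3 mod 1009 = 343
Delta = (4 - 1) * 343 mod 1009 = 20
New hash = (702 + 20) mod 1009 = 722

Answer: 722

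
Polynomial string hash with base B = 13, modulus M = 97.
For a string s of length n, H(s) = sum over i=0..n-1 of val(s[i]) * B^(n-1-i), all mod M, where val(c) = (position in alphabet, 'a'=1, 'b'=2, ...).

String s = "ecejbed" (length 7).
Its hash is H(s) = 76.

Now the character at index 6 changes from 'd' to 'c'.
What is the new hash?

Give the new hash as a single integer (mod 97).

Answer: 75

Derivation:
val('d') = 4, val('c') = 3
Position k = 6, exponent = n-1-k = 0
B^0 mod M = 13^0 mod 97 = 1
Delta = (3 - 4) * 1 mod 97 = 96
New hash = (76 + 96) mod 97 = 75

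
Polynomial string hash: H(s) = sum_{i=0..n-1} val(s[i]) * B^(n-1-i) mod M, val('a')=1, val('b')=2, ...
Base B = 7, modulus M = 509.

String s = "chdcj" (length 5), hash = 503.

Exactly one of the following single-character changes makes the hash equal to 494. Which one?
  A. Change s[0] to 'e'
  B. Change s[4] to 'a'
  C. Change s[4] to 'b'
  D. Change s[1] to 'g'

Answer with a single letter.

Answer: B

Derivation:
Option A: s[0]='c'->'e', delta=(5-3)*7^4 mod 509 = 221, hash=503+221 mod 509 = 215
Option B: s[4]='j'->'a', delta=(1-10)*7^0 mod 509 = 500, hash=503+500 mod 509 = 494 <-- target
Option C: s[4]='j'->'b', delta=(2-10)*7^0 mod 509 = 501, hash=503+501 mod 509 = 495
Option D: s[1]='h'->'g', delta=(7-8)*7^3 mod 509 = 166, hash=503+166 mod 509 = 160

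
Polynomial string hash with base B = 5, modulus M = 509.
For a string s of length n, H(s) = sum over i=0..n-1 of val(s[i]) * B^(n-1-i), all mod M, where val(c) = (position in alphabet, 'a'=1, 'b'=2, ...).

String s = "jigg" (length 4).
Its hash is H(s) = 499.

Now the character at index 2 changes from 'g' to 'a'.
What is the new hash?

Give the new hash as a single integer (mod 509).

Answer: 469

Derivation:
val('g') = 7, val('a') = 1
Position k = 2, exponent = n-1-k = 1
B^1 mod M = 5^1 mod 509 = 5
Delta = (1 - 7) * 5 mod 509 = 479
New hash = (499 + 479) mod 509 = 469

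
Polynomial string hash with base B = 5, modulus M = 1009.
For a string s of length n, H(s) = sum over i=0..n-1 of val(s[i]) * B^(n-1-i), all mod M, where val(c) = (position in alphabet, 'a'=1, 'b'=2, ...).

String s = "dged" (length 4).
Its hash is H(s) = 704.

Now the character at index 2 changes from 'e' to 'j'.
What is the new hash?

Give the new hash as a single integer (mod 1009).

val('e') = 5, val('j') = 10
Position k = 2, exponent = n-1-k = 1
B^1 mod M = 5^1 mod 1009 = 5
Delta = (10 - 5) * 5 mod 1009 = 25
New hash = (704 + 25) mod 1009 = 729

Answer: 729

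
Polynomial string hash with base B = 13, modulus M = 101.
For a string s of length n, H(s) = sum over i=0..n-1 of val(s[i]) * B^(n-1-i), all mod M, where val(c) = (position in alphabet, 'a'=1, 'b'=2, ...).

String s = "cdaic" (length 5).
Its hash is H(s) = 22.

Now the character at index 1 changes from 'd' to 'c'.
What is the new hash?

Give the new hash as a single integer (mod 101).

val('d') = 4, val('c') = 3
Position k = 1, exponent = n-1-k = 3
B^3 mod M = 13^3 mod 101 = 76
Delta = (3 - 4) * 76 mod 101 = 25
New hash = (22 + 25) mod 101 = 47

Answer: 47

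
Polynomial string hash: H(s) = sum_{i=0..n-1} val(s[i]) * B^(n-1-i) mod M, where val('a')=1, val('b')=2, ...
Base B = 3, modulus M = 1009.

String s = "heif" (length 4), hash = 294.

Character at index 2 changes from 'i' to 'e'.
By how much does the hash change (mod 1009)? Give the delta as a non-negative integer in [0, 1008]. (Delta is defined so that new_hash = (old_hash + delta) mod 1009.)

Delta formula: (val(new) - val(old)) * B^(n-1-k) mod M
  val('e') - val('i') = 5 - 9 = -4
  B^(n-1-k) = 3^1 mod 1009 = 3
  Delta = -4 * 3 mod 1009 = 997

Answer: 997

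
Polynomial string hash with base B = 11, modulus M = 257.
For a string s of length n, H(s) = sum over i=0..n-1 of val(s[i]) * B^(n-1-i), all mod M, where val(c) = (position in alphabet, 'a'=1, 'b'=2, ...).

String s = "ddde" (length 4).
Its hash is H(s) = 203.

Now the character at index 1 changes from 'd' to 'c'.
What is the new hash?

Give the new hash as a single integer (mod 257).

val('d') = 4, val('c') = 3
Position k = 1, exponent = n-1-k = 2
B^2 mod M = 11^2 mod 257 = 121
Delta = (3 - 4) * 121 mod 257 = 136
New hash = (203 + 136) mod 257 = 82

Answer: 82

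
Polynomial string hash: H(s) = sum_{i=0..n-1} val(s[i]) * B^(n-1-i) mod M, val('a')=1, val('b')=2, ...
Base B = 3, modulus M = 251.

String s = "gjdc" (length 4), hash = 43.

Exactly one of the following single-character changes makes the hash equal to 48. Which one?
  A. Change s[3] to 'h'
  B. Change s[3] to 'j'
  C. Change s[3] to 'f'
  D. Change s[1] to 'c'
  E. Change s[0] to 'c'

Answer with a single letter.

Option A: s[3]='c'->'h', delta=(8-3)*3^0 mod 251 = 5, hash=43+5 mod 251 = 48 <-- target
Option B: s[3]='c'->'j', delta=(10-3)*3^0 mod 251 = 7, hash=43+7 mod 251 = 50
Option C: s[3]='c'->'f', delta=(6-3)*3^0 mod 251 = 3, hash=43+3 mod 251 = 46
Option D: s[1]='j'->'c', delta=(3-10)*3^2 mod 251 = 188, hash=43+188 mod 251 = 231
Option E: s[0]='g'->'c', delta=(3-7)*3^3 mod 251 = 143, hash=43+143 mod 251 = 186

Answer: A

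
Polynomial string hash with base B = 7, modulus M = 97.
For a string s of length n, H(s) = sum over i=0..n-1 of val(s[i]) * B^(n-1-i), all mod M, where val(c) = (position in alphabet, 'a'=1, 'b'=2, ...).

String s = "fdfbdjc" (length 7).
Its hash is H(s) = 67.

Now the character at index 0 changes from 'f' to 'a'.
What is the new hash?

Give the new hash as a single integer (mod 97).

val('f') = 6, val('a') = 1
Position k = 0, exponent = n-1-k = 6
B^6 mod M = 7^6 mod 97 = 85
Delta = (1 - 6) * 85 mod 97 = 60
New hash = (67 + 60) mod 97 = 30

Answer: 30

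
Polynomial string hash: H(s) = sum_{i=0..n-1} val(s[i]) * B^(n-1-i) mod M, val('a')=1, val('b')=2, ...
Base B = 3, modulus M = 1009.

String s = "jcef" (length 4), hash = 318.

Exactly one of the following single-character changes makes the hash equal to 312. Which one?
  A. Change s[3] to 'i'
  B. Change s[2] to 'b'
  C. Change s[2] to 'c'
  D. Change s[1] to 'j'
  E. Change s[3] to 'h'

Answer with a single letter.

Answer: C

Derivation:
Option A: s[3]='f'->'i', delta=(9-6)*3^0 mod 1009 = 3, hash=318+3 mod 1009 = 321
Option B: s[2]='e'->'b', delta=(2-5)*3^1 mod 1009 = 1000, hash=318+1000 mod 1009 = 309
Option C: s[2]='e'->'c', delta=(3-5)*3^1 mod 1009 = 1003, hash=318+1003 mod 1009 = 312 <-- target
Option D: s[1]='c'->'j', delta=(10-3)*3^2 mod 1009 = 63, hash=318+63 mod 1009 = 381
Option E: s[3]='f'->'h', delta=(8-6)*3^0 mod 1009 = 2, hash=318+2 mod 1009 = 320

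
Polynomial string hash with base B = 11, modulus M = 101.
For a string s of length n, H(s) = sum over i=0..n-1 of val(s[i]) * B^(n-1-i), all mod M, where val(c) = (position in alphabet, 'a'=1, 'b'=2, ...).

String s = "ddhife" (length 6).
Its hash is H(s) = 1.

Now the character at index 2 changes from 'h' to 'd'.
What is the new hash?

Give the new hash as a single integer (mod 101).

Answer: 30

Derivation:
val('h') = 8, val('d') = 4
Position k = 2, exponent = n-1-k = 3
B^3 mod M = 11^3 mod 101 = 18
Delta = (4 - 8) * 18 mod 101 = 29
New hash = (1 + 29) mod 101 = 30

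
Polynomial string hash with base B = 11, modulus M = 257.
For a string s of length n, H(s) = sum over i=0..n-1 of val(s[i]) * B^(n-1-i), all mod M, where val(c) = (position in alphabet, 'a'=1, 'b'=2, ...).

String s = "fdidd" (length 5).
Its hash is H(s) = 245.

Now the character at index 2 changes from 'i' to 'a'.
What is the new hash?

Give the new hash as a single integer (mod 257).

Answer: 48

Derivation:
val('i') = 9, val('a') = 1
Position k = 2, exponent = n-1-k = 2
B^2 mod M = 11^2 mod 257 = 121
Delta = (1 - 9) * 121 mod 257 = 60
New hash = (245 + 60) mod 257 = 48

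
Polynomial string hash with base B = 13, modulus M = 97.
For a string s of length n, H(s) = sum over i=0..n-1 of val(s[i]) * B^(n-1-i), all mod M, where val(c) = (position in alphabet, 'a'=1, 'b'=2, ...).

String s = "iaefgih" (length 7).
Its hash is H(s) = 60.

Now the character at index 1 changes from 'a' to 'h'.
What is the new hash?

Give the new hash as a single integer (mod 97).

Answer: 93

Derivation:
val('a') = 1, val('h') = 8
Position k = 1, exponent = n-1-k = 5
B^5 mod M = 13^5 mod 97 = 74
Delta = (8 - 1) * 74 mod 97 = 33
New hash = (60 + 33) mod 97 = 93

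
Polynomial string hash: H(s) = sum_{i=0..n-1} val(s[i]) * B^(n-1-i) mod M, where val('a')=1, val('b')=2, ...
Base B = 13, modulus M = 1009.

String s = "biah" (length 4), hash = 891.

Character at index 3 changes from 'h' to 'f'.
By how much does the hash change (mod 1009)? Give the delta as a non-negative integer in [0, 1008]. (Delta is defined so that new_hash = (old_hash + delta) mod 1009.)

Delta formula: (val(new) - val(old)) * B^(n-1-k) mod M
  val('f') - val('h') = 6 - 8 = -2
  B^(n-1-k) = 13^0 mod 1009 = 1
  Delta = -2 * 1 mod 1009 = 1007

Answer: 1007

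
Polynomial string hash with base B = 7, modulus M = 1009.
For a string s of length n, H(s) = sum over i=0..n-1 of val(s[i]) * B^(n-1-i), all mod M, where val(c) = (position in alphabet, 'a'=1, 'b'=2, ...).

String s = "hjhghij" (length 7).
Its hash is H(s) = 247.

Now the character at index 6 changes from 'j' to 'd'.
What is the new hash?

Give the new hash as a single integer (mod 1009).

val('j') = 10, val('d') = 4
Position k = 6, exponent = n-1-k = 0
B^0 mod M = 7^0 mod 1009 = 1
Delta = (4 - 10) * 1 mod 1009 = 1003
New hash = (247 + 1003) mod 1009 = 241

Answer: 241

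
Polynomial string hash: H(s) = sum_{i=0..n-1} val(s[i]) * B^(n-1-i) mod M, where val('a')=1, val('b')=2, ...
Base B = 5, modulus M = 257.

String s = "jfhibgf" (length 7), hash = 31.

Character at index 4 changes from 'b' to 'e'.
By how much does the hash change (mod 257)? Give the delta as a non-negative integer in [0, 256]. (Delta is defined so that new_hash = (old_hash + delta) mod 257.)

Answer: 75

Derivation:
Delta formula: (val(new) - val(old)) * B^(n-1-k) mod M
  val('e') - val('b') = 5 - 2 = 3
  B^(n-1-k) = 5^2 mod 257 = 25
  Delta = 3 * 25 mod 257 = 75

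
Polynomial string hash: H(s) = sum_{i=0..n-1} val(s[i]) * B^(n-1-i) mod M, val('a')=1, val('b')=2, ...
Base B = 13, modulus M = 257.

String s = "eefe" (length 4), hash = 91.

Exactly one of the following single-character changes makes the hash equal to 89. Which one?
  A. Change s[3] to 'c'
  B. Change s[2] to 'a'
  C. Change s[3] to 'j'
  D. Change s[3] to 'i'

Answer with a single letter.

Answer: A

Derivation:
Option A: s[3]='e'->'c', delta=(3-5)*13^0 mod 257 = 255, hash=91+255 mod 257 = 89 <-- target
Option B: s[2]='f'->'a', delta=(1-6)*13^1 mod 257 = 192, hash=91+192 mod 257 = 26
Option C: s[3]='e'->'j', delta=(10-5)*13^0 mod 257 = 5, hash=91+5 mod 257 = 96
Option D: s[3]='e'->'i', delta=(9-5)*13^0 mod 257 = 4, hash=91+4 mod 257 = 95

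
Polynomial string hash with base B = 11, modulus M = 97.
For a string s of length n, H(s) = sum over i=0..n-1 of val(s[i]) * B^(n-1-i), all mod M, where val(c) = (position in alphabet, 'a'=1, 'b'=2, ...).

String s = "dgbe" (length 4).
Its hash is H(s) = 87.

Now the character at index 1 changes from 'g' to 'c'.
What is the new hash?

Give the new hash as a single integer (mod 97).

val('g') = 7, val('c') = 3
Position k = 1, exponent = n-1-k = 2
B^2 mod M = 11^2 mod 97 = 24
Delta = (3 - 7) * 24 mod 97 = 1
New hash = (87 + 1) mod 97 = 88

Answer: 88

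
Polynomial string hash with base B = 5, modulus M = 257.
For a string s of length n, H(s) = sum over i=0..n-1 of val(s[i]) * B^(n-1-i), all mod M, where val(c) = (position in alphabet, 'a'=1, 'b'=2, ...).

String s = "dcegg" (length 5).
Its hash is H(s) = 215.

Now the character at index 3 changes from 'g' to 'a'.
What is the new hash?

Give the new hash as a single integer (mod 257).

Answer: 185

Derivation:
val('g') = 7, val('a') = 1
Position k = 3, exponent = n-1-k = 1
B^1 mod M = 5^1 mod 257 = 5
Delta = (1 - 7) * 5 mod 257 = 227
New hash = (215 + 227) mod 257 = 185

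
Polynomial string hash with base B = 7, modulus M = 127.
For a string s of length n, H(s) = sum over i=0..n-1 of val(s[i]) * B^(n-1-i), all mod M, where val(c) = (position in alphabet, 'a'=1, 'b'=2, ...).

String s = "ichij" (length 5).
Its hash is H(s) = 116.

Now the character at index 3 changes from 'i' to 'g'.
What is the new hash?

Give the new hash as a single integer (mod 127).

val('i') = 9, val('g') = 7
Position k = 3, exponent = n-1-k = 1
B^1 mod M = 7^1 mod 127 = 7
Delta = (7 - 9) * 7 mod 127 = 113
New hash = (116 + 113) mod 127 = 102

Answer: 102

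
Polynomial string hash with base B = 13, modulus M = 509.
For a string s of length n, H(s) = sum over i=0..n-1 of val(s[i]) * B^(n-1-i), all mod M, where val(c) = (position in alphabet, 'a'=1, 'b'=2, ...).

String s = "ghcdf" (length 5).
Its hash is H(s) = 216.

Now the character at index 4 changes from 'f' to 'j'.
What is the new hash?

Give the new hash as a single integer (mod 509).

val('f') = 6, val('j') = 10
Position k = 4, exponent = n-1-k = 0
B^0 mod M = 13^0 mod 509 = 1
Delta = (10 - 6) * 1 mod 509 = 4
New hash = (216 + 4) mod 509 = 220

Answer: 220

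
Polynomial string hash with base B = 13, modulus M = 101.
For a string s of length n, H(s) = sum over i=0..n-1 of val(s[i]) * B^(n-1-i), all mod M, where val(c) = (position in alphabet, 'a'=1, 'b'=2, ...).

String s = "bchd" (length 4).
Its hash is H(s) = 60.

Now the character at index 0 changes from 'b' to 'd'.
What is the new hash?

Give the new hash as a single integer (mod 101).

val('b') = 2, val('d') = 4
Position k = 0, exponent = n-1-k = 3
B^3 mod M = 13^3 mod 101 = 76
Delta = (4 - 2) * 76 mod 101 = 51
New hash = (60 + 51) mod 101 = 10

Answer: 10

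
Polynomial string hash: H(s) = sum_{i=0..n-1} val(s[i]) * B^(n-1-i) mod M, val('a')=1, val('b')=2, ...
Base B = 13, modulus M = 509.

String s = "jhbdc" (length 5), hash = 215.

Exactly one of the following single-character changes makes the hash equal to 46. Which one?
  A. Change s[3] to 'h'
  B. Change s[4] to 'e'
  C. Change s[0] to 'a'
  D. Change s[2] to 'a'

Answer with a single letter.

Option A: s[3]='d'->'h', delta=(8-4)*13^1 mod 509 = 52, hash=215+52 mod 509 = 267
Option B: s[4]='c'->'e', delta=(5-3)*13^0 mod 509 = 2, hash=215+2 mod 509 = 217
Option C: s[0]='j'->'a', delta=(1-10)*13^4 mod 509 = 505, hash=215+505 mod 509 = 211
Option D: s[2]='b'->'a', delta=(1-2)*13^2 mod 509 = 340, hash=215+340 mod 509 = 46 <-- target

Answer: D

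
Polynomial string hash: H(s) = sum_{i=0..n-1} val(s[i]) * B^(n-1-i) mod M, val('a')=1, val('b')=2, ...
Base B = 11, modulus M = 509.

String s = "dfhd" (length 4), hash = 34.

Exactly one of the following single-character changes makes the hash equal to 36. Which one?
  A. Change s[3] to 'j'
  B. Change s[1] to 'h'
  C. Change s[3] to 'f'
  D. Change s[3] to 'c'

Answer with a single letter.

Option A: s[3]='d'->'j', delta=(10-4)*11^0 mod 509 = 6, hash=34+6 mod 509 = 40
Option B: s[1]='f'->'h', delta=(8-6)*11^2 mod 509 = 242, hash=34+242 mod 509 = 276
Option C: s[3]='d'->'f', delta=(6-4)*11^0 mod 509 = 2, hash=34+2 mod 509 = 36 <-- target
Option D: s[3]='d'->'c', delta=(3-4)*11^0 mod 509 = 508, hash=34+508 mod 509 = 33

Answer: C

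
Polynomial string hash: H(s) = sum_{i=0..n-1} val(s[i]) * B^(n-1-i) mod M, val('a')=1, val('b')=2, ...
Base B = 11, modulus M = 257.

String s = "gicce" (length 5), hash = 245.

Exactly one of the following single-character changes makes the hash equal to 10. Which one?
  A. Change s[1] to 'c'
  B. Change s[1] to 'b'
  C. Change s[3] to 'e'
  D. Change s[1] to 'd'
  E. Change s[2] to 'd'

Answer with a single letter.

Answer: C

Derivation:
Option A: s[1]='i'->'c', delta=(3-9)*11^3 mod 257 = 238, hash=245+238 mod 257 = 226
Option B: s[1]='i'->'b', delta=(2-9)*11^3 mod 257 = 192, hash=245+192 mod 257 = 180
Option C: s[3]='c'->'e', delta=(5-3)*11^1 mod 257 = 22, hash=245+22 mod 257 = 10 <-- target
Option D: s[1]='i'->'d', delta=(4-9)*11^3 mod 257 = 27, hash=245+27 mod 257 = 15
Option E: s[2]='c'->'d', delta=(4-3)*11^2 mod 257 = 121, hash=245+121 mod 257 = 109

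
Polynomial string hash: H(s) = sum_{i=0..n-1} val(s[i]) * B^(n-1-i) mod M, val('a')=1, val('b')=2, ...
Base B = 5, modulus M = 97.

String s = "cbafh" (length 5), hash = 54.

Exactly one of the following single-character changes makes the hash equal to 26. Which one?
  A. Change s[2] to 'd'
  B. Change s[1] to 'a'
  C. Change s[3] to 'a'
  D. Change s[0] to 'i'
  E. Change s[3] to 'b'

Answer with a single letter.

Option A: s[2]='a'->'d', delta=(4-1)*5^2 mod 97 = 75, hash=54+75 mod 97 = 32
Option B: s[1]='b'->'a', delta=(1-2)*5^3 mod 97 = 69, hash=54+69 mod 97 = 26 <-- target
Option C: s[3]='f'->'a', delta=(1-6)*5^1 mod 97 = 72, hash=54+72 mod 97 = 29
Option D: s[0]='c'->'i', delta=(9-3)*5^4 mod 97 = 64, hash=54+64 mod 97 = 21
Option E: s[3]='f'->'b', delta=(2-6)*5^1 mod 97 = 77, hash=54+77 mod 97 = 34

Answer: B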